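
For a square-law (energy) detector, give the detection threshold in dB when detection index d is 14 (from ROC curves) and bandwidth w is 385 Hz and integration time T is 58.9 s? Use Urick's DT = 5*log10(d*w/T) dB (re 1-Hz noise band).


9.81 dB


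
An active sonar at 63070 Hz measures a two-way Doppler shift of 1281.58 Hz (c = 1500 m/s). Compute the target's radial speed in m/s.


15.24 m/s


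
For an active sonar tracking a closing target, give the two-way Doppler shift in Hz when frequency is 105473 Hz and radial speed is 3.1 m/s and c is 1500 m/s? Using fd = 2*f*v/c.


fd = 2*f*v/c = 2 * 105473 * 3.1 / 1500 = 435.96

435.96 Hz


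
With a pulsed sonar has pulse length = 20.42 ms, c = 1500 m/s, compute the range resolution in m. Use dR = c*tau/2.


dR = c*tau/2 = 1500 * 20.42e-3 / 2 = 15.315

15.315 m


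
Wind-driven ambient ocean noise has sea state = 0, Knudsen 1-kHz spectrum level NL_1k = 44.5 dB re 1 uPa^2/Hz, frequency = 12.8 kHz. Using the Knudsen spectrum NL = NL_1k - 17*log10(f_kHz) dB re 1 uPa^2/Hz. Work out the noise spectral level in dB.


NL = NL_1k - 17*log10(f_kHz) = 44.5 - 17*log10(12.8) = 44.5 - (18.82) = 25.68

25.68 dB


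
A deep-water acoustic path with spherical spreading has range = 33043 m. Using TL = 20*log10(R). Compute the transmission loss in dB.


TL = 20*log10(33043) = 90.38

90.38 dB


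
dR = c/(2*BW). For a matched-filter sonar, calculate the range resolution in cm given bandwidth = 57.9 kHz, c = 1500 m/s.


1.3 cm


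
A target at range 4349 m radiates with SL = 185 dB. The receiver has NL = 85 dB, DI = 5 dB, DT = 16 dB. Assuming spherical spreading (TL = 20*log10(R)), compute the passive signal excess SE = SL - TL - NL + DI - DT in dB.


Step 1: TL = 20*log10(4349) = 72.77 dB
Step 2: SE = 185 - 72.77 - 85 + 5 - 16 = 16.23

16.23 dB


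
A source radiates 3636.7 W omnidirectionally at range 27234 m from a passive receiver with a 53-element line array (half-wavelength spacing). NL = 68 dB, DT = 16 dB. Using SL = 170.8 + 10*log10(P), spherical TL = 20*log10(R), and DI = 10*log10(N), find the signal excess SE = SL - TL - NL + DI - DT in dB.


Step 1: SL = 170.8 + 10*log10(3636.7) = 206.41 dB
Step 2: TL = 20*log10(27234) = 88.7 dB
Step 3: DI = 10*log10(53) = 17.24 dB
Step 4: SE = SL - TL - NL + DI - DT = 206.41 - 88.7 - 68 + 17.24 - 16 = 50.95

50.95 dB


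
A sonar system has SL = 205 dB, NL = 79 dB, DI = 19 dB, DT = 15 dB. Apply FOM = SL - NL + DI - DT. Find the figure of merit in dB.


FOM = SL - NL + DI - DT = 205 - 79 + 19 - 15 = 130

130 dB


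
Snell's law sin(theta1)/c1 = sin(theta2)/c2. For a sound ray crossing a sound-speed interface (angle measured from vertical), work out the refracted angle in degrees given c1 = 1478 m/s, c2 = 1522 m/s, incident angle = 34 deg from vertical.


sin(theta2) = (c2/c1)*sin(theta1) = (1522/1478)*sin(34 deg) = 0.57584
theta2 = arcsin(0.57584) = 35.16

35.16 deg


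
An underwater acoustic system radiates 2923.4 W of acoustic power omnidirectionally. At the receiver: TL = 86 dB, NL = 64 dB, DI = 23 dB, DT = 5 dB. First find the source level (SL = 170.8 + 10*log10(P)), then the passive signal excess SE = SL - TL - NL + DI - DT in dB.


Step 1: SL = 170.8 + 10*log10(2923.4) = 205.46 dB
Step 2: SE = SL - TL - NL + DI - DT = 205.46 - 86 - 64 + 23 - 5 = 73.46

73.46 dB


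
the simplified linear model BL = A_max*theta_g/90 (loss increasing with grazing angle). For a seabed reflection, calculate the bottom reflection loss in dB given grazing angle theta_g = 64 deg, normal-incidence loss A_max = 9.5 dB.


BL = A_max * theta_g / 90 = 9.5 * 64 / 90 = 6.76

6.76 dB


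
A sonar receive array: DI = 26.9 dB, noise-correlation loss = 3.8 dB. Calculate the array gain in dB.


AG = DI - L_corr = 26.9 - 3.8 = 23.1

23.1 dB


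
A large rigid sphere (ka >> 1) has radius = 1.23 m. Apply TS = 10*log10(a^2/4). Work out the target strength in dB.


-4.22 dB


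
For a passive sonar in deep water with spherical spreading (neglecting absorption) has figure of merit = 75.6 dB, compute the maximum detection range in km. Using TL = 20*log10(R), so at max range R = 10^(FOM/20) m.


At max range FOM = TL, so 20*log10(R) = 75.6
R = 10^(75.6/20) = 6025.6 m = 6.03 km

6.03 km


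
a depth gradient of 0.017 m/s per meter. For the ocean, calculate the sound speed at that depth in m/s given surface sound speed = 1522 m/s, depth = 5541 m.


c = 1522 + 0.017 * 5541 = 1616.197

1616.197 m/s


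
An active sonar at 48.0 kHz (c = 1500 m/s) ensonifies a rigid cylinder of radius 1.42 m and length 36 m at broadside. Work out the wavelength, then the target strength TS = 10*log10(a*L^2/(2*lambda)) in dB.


Step 1: lambda = c/f = 1500/48000 = 0.03125 m
Step 2: TS = 10*log10(a*L^2/(2*lambda)) = 10*log10(1.42*36^2/(2*0.03125)) = 44.69

44.69 dB


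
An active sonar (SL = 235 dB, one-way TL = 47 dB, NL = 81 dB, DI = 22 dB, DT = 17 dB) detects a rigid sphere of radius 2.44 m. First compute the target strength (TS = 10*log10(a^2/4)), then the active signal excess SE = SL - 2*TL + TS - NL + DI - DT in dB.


Step 1: TS = 10*log10(2.44^2/4) = 1.73 dB
Step 2: SE = SL - 2*TL + TS - NL + DI - DT = 235 - 2*47 + (1.73) - 81 + 22 - 17 = 66.73

66.73 dB


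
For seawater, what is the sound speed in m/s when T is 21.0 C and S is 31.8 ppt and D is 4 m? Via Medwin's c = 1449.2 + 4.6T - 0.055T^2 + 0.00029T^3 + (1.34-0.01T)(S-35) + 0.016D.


c = 1449.2 + 4.6*21.0 - 0.055*21.0^2 + 0.00029*21.0^3 + (1.34 - 0.01*21.0)*(31.8 - 35) + 0.016*4 = 1520.68

1520.68 m/s


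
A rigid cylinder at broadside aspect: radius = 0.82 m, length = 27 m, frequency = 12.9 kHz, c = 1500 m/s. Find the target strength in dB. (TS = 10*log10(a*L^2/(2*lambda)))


lambda = 1500/12900 = 0.11628 m
TS = 10*log10(0.82*27^2/(2*0.11628)) = 34.1

34.1 dB


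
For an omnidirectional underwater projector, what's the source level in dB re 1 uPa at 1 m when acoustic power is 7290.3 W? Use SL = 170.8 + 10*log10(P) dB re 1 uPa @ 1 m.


SL = 170.8 + 10*log10(7290.3) = 170.8 + 38.63 = 209.43

209.43 dB


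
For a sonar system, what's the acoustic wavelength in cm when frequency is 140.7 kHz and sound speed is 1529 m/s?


1.09 cm


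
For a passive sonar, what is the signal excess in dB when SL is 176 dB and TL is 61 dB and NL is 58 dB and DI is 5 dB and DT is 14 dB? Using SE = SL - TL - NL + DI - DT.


SE = SL - TL - NL + DI - DT = 176 - 61 - 58 + 5 - 14 = 48

48 dB


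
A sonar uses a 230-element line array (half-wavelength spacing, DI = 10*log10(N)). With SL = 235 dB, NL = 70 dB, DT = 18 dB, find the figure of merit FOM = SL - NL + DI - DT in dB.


Step 1: DI = 10*log10(230) = 23.62 dB
Step 2: FOM = SL - NL + DI - DT = 235 - 70 + 23.62 - 18 = 170.62

170.62 dB


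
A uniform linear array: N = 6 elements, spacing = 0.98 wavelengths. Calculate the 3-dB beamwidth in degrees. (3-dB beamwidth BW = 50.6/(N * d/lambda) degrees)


BW = 50.6 / (6 * 0.98) = 50.6 / 5.88 = 8.61

8.61 deg


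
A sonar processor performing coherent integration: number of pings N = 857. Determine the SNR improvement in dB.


Gain = 10*log10(857) = 29.33

29.33 dB


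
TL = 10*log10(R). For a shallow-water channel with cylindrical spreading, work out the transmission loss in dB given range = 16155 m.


TL = 10*log10(16155) = 42.08

42.08 dB


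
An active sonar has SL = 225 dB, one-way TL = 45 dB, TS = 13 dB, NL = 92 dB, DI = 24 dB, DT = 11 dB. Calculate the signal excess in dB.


69 dB


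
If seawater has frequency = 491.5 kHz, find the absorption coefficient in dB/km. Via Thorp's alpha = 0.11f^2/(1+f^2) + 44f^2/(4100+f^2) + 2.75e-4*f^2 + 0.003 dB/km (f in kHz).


f^2 = 241572.25
alpha = 0.11*241572.25/(1+241572.25) + 44*241572.25/(4100+241572.25) + 2.75e-4*241572.25 + 0.003 = 109.811

109.811 dB/km


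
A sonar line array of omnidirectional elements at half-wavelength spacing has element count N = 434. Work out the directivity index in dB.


DI = 10*log10(434) = 26.37

26.37 dB


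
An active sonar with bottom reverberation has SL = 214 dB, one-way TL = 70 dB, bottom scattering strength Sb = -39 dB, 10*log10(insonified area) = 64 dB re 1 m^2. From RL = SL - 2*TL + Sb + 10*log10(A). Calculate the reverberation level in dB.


99 dB


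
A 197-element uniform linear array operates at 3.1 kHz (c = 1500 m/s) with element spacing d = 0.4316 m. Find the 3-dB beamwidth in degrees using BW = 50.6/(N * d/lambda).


Step 1: lambda = 1500/3100 = 0.48387 m
Step 2: d/lambda = 0.4316/0.48387 = 0.892
Step 3: BW = 50.6/(N * d/lambda) = 50.6/(197 * 0.892) = 0.29

0.29 deg


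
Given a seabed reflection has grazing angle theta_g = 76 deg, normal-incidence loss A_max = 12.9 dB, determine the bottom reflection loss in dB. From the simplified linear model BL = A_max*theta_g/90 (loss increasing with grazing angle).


BL = A_max * theta_g / 90 = 12.9 * 76 / 90 = 10.89

10.89 dB


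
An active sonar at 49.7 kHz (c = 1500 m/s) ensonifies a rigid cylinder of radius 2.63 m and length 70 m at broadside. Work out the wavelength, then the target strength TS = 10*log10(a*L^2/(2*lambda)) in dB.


Step 1: lambda = c/f = 1500/49700 = 0.03018 m
Step 2: TS = 10*log10(a*L^2/(2*lambda)) = 10*log10(2.63*70^2/(2*0.03018)) = 53.29

53.29 dB


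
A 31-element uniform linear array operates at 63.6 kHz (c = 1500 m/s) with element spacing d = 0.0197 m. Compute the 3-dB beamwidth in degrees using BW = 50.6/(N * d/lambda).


Step 1: lambda = 1500/63600 = 0.02358 m
Step 2: d/lambda = 0.0197/0.02358 = 0.8355
Step 3: BW = 50.6/(N * d/lambda) = 50.6/(31 * 0.8355) = 1.95

1.95 deg


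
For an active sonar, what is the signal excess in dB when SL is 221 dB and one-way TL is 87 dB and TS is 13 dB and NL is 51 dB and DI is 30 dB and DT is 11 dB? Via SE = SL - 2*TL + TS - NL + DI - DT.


28 dB


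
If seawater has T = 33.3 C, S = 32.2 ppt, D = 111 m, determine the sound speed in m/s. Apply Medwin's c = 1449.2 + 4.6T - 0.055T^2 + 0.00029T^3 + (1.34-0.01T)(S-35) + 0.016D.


c = 1449.2 + 4.6*33.3 - 0.055*33.3^2 + 0.00029*33.3^3 + (1.34 - 0.01*33.3)*(32.2 - 35) + 0.016*111 = 1551.06

1551.06 m/s


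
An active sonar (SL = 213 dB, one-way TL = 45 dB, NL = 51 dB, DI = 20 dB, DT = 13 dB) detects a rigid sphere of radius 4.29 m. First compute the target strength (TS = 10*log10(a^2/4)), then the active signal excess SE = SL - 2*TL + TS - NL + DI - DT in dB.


Step 1: TS = 10*log10(4.29^2/4) = 6.63 dB
Step 2: SE = SL - 2*TL + TS - NL + DI - DT = 213 - 2*45 + (6.63) - 51 + 20 - 13 = 85.63

85.63 dB


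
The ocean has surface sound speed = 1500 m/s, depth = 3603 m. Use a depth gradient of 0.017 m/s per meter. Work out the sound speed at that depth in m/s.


c = 1500 + 0.017 * 3603 = 1561.251

1561.251 m/s


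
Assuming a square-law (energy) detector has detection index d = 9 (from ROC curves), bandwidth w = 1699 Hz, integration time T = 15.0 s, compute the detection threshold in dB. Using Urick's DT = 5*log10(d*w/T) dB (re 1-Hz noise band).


DT = 5*log10(d*w/T) = 5*log10(9 * 1699 / 15.0) = 5*log10(1019.4) = 15.04

15.04 dB


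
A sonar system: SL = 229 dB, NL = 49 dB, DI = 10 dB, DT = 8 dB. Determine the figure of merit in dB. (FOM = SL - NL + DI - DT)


FOM = SL - NL + DI - DT = 229 - 49 + 10 - 8 = 182

182 dB


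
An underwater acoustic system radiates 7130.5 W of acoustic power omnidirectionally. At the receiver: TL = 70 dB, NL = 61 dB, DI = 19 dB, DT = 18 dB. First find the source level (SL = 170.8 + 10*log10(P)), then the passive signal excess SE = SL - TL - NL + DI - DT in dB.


Step 1: SL = 170.8 + 10*log10(7130.5) = 209.33 dB
Step 2: SE = SL - TL - NL + DI - DT = 209.33 - 70 - 61 + 19 - 18 = 79.33

79.33 dB


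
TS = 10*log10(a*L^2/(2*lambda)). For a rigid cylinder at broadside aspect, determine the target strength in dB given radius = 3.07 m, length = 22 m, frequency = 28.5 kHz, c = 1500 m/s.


lambda = 1500/28500 = 0.05263 m
TS = 10*log10(3.07*22^2/(2*0.05263)) = 41.5

41.5 dB


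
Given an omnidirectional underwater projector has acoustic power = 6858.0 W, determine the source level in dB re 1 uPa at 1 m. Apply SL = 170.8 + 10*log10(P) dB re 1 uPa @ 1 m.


SL = 170.8 + 10*log10(6858.0) = 170.8 + 38.36 = 209.16

209.16 dB


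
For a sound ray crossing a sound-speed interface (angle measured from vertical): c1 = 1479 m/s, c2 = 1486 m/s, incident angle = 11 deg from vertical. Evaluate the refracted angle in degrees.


sin(theta2) = (c2/c1)*sin(theta1) = (1486/1479)*sin(11 deg) = 0.19171
theta2 = arcsin(0.19171) = 11.05

11.05 deg


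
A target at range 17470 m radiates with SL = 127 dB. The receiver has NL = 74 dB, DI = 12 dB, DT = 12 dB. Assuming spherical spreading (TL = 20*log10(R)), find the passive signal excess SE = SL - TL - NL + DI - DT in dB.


Step 1: TL = 20*log10(17470) = 84.85 dB
Step 2: SE = 127 - 84.85 - 74 + 12 - 12 = -31.85

-31.85 dB


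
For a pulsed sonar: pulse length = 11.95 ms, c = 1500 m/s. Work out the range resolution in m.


dR = c*tau/2 = 1500 * 11.95e-3 / 2 = 8.9625

8.9625 m


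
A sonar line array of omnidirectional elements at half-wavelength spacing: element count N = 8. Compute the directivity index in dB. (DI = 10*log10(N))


9.03 dB


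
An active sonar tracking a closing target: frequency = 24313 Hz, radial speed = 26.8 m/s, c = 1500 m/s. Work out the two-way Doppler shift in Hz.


fd = 2*f*v/c = 2 * 24313 * 26.8 / 1500 = 868.78

868.78 Hz


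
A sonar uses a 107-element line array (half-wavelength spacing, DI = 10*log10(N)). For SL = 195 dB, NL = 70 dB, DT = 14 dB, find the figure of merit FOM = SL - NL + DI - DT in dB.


Step 1: DI = 10*log10(107) = 20.29 dB
Step 2: FOM = SL - NL + DI - DT = 195 - 70 + 20.29 - 14 = 131.29

131.29 dB


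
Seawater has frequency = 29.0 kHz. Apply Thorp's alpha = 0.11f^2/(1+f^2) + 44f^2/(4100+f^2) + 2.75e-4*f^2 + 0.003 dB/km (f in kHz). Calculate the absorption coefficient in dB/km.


f^2 = 841.0
alpha = 0.11*841.0/(1+841.0) + 44*841.0/(4100+841.0) + 2.75e-4*841.0 + 0.003 = 7.833

7.833 dB/km


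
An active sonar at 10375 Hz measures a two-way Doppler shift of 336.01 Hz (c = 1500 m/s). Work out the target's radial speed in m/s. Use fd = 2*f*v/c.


24.29 m/s


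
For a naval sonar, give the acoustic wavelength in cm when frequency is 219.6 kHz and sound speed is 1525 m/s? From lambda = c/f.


lambda = c/f = 1525 / 219600 = 0.0069 m = 0.69 cm

0.69 cm


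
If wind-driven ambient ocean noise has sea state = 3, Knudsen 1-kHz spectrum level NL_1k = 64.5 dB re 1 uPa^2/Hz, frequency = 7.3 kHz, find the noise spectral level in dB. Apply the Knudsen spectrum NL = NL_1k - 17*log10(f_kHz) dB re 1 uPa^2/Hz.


NL = NL_1k - 17*log10(f_kHz) = 64.5 - 17*log10(7.3) = 64.5 - (14.68) = 49.82

49.82 dB


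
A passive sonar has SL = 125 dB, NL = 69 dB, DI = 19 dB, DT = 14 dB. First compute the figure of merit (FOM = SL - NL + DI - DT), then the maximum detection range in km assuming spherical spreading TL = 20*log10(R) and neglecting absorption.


Step 1: FOM = SL - NL + DI - DT = 125 - 69 + 19 - 14 = 61 dB
Step 2: at max range FOM = TL = 20*log10(R), so R = 10^(61/20) = 1122.02 m = 1.12 km

1.12 km


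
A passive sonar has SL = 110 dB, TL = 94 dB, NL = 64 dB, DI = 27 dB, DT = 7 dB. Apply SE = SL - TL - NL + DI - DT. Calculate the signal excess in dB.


SE = SL - TL - NL + DI - DT = 110 - 94 - 64 + 27 - 7 = -28

-28 dB


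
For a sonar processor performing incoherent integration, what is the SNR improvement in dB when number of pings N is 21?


Gain = 5*log10(21) = 6.61

6.61 dB


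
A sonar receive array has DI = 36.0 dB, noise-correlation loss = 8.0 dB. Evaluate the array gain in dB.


AG = DI - L_corr = 36.0 - 8.0 = 28.0

28.0 dB


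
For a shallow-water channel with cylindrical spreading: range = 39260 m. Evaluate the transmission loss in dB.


TL = 10*log10(39260) = 45.94

45.94 dB


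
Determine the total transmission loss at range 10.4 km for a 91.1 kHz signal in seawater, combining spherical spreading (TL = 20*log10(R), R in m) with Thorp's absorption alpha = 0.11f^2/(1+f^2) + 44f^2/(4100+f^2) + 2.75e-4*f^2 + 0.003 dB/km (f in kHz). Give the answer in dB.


Step 1 (Thorp): alpha = 0.11*8299.21/(1+8299.21) + 44*8299.21/(4100+8299.21) + 2.75e-4*8299.21 + 0.003 = 31.846 dB/km
Step 2: TL_spread = 20*log10(10400) = 80.34 dB
Step 3: TL_abs = alpha*R = 31.846 * 10.4 = 331.2 dB
Step 4: TL_total = 80.34 + 331.2 = 411.54

411.54 dB


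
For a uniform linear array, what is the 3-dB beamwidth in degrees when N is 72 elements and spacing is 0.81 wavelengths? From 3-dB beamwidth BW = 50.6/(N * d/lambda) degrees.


BW = 50.6 / (72 * 0.81) = 50.6 / 58.32 = 0.87

0.87 deg


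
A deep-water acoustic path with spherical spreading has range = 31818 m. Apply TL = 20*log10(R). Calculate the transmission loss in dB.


TL = 20*log10(31818) = 90.05

90.05 dB


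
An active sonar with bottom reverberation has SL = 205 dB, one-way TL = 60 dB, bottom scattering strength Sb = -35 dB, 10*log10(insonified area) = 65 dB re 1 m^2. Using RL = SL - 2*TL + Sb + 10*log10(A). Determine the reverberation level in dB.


RL = SL - 2*TL + Sb + 10*log10(A) = 205 - 2*60 + (-35) + 65 = 115

115 dB


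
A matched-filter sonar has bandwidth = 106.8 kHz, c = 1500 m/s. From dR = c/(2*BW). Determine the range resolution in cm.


dR = c/(2*BW) = 1500 / (2 * 106.8e3) = 0.007 m = 0.7 cm

0.7 cm


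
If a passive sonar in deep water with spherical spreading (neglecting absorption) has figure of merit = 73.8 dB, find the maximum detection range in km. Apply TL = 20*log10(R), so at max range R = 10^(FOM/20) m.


At max range FOM = TL, so 20*log10(R) = 73.8
R = 10^(73.8/20) = 4897.79 m = 4.9 km

4.9 km


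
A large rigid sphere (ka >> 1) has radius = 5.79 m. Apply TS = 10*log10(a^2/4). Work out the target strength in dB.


TS = 10*log10(5.79^2 / 4) = 10*log10(8.381025) = 9.23

9.23 dB


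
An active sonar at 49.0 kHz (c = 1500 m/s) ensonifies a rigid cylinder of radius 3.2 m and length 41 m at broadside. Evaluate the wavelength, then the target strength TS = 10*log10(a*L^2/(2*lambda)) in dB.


Step 1: lambda = c/f = 1500/49000 = 0.03061 m
Step 2: TS = 10*log10(a*L^2/(2*lambda)) = 10*log10(3.2*41^2/(2*0.03061)) = 49.44

49.44 dB


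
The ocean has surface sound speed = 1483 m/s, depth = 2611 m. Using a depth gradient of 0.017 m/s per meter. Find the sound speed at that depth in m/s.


1527.387 m/s


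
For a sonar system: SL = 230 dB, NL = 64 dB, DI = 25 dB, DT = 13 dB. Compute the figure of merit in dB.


FOM = SL - NL + DI - DT = 230 - 64 + 25 - 13 = 178

178 dB


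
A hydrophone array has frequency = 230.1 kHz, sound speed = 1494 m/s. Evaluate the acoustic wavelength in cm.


lambda = c/f = 1494 / 230100 = 0.0065 m = 0.65 cm

0.65 cm


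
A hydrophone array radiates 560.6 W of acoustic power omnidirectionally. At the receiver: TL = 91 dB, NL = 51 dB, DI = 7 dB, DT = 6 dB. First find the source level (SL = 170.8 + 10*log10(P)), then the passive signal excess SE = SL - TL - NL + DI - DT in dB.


Step 1: SL = 170.8 + 10*log10(560.6) = 198.29 dB
Step 2: SE = SL - TL - NL + DI - DT = 198.29 - 91 - 51 + 7 - 6 = 57.29

57.29 dB


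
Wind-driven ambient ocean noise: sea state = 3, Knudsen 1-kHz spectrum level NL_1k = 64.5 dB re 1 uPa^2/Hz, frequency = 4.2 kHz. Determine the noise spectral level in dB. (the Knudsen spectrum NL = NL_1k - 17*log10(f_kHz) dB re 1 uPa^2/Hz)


53.9 dB


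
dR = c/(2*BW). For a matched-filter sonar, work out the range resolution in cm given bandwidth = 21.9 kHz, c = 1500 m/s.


3.42 cm


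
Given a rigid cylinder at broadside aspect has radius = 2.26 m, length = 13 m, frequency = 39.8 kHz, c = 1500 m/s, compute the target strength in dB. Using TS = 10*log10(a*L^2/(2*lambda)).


lambda = 1500/39800 = 0.03769 m
TS = 10*log10(2.26*13^2/(2*0.03769)) = 37.05

37.05 dB


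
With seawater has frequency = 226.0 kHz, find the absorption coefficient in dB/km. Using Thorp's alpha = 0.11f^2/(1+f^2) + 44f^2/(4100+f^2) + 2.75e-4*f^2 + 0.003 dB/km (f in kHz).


f^2 = 51076.0
alpha = 0.11*51076.0/(1+51076.0) + 44*51076.0/(4100+51076.0) + 2.75e-4*51076.0 + 0.003 = 54.889

54.889 dB/km


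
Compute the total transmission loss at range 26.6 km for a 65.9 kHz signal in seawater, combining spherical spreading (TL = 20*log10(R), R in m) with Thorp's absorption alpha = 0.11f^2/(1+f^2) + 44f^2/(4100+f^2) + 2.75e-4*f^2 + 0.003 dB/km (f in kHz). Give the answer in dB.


Step 1 (Thorp): alpha = 0.11*4342.81/(1+4342.81) + 44*4342.81/(4100+4342.81) + 2.75e-4*4342.81 + 0.003 = 23.94 dB/km
Step 2: TL_spread = 20*log10(26600) = 88.5 dB
Step 3: TL_abs = alpha*R = 23.94 * 26.6 = 636.8 dB
Step 4: TL_total = 88.5 + 636.8 = 725.3

725.3 dB


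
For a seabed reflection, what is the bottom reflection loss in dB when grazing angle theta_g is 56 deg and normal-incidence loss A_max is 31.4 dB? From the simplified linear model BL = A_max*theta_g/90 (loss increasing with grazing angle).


BL = A_max * theta_g / 90 = 31.4 * 56 / 90 = 19.54

19.54 dB


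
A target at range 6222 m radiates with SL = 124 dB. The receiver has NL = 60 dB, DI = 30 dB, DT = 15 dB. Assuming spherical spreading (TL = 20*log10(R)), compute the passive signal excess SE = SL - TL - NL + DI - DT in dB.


Step 1: TL = 20*log10(6222) = 75.88 dB
Step 2: SE = 124 - 75.88 - 60 + 30 - 15 = 3.12

3.12 dB


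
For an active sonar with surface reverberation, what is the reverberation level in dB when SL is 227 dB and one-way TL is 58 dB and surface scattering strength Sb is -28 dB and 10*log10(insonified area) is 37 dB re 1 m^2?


RL = SL - 2*TL + Sb + 10*log10(A) = 227 - 2*58 + (-28) + 37 = 120

120 dB


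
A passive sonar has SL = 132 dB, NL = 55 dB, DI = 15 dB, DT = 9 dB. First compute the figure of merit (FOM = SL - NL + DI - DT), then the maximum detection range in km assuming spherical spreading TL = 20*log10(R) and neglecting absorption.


Step 1: FOM = SL - NL + DI - DT = 132 - 55 + 15 - 9 = 83 dB
Step 2: at max range FOM = TL = 20*log10(R), so R = 10^(83/20) = 14125.38 m = 14.13 km

14.13 km


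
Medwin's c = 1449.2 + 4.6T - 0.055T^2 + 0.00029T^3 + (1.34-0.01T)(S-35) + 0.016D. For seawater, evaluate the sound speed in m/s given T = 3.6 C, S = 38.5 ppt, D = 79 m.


c = 1449.2 + 4.6*3.6 - 0.055*3.6^2 + 0.00029*3.6^3 + (1.34 - 0.01*3.6)*(38.5 - 35) + 0.016*79 = 1470.89

1470.89 m/s


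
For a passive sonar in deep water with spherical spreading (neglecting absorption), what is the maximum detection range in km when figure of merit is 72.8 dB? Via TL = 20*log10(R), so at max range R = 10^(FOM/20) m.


4.37 km


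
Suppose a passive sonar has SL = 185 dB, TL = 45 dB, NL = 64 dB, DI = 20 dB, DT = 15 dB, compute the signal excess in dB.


SE = SL - TL - NL + DI - DT = 185 - 45 - 64 + 20 - 15 = 81

81 dB


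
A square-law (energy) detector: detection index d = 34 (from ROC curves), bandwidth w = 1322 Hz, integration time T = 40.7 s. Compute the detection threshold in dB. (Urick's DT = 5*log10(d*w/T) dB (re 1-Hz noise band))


DT = 5*log10(d*w/T) = 5*log10(34 * 1322 / 40.7) = 5*log10(1104.37) = 15.22

15.22 dB


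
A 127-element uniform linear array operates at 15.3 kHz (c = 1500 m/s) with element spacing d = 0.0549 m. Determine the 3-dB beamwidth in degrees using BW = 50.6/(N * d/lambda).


0.71 deg


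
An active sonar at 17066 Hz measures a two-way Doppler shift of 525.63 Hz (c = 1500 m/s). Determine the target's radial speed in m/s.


23.1 m/s


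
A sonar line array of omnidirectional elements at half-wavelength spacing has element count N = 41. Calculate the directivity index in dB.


16.13 dB


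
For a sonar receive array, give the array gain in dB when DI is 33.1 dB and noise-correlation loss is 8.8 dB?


AG = DI - L_corr = 33.1 - 8.8 = 24.3

24.3 dB


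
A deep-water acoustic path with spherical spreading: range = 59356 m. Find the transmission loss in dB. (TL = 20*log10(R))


TL = 20*log10(59356) = 95.47

95.47 dB


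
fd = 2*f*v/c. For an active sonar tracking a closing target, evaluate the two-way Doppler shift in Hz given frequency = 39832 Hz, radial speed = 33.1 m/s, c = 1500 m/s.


fd = 2*f*v/c = 2 * 39832 * 33.1 / 1500 = 1757.92

1757.92 Hz


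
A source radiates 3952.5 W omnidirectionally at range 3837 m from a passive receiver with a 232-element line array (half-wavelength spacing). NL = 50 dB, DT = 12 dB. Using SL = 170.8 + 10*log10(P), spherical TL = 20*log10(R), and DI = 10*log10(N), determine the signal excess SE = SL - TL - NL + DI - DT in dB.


96.74 dB


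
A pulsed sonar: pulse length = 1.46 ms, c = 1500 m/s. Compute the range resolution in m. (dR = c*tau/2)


dR = c*tau/2 = 1500 * 1.46e-3 / 2 = 1.095

1.095 m


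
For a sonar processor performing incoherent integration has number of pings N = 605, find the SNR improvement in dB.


13.91 dB


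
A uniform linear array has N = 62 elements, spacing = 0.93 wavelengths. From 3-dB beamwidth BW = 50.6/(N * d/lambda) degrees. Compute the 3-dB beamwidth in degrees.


BW = 50.6 / (62 * 0.93) = 50.6 / 57.66 = 0.88

0.88 deg


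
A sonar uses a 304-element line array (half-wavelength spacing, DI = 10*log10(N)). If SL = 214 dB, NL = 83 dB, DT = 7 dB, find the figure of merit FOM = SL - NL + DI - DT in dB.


Step 1: DI = 10*log10(304) = 24.83 dB
Step 2: FOM = SL - NL + DI - DT = 214 - 83 + 24.83 - 7 = 148.83

148.83 dB


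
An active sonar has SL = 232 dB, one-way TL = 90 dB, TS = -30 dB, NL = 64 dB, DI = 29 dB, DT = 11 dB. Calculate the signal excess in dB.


SE = SL - 2*TL + TS - NL + DI - DT = 232 - 2*90 + (-30) - 64 + 29 - 11 = -24

-24 dB


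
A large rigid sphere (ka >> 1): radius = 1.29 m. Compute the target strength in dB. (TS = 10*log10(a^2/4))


-3.81 dB


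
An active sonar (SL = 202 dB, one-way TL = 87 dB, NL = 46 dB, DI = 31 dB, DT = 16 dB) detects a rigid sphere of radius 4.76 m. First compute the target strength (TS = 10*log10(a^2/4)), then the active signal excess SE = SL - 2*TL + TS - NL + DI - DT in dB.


Step 1: TS = 10*log10(4.76^2/4) = 7.53 dB
Step 2: SE = SL - 2*TL + TS - NL + DI - DT = 202 - 2*87 + (7.53) - 46 + 31 - 16 = 4.53

4.53 dB


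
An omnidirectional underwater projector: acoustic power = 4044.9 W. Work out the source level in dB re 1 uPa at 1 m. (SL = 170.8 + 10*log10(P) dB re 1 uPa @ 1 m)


SL = 170.8 + 10*log10(4044.9) = 170.8 + 36.07 = 206.87

206.87 dB


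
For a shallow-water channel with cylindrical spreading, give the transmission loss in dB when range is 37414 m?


TL = 10*log10(37414) = 45.73

45.73 dB


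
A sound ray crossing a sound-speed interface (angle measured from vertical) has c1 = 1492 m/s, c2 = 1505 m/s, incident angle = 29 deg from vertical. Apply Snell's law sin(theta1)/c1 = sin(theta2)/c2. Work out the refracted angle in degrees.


29.28 deg


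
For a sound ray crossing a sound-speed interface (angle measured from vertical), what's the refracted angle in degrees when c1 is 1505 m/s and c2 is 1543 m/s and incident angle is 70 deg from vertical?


sin(theta2) = (c2/c1)*sin(theta1) = (1543/1505)*sin(70 deg) = 0.96342
theta2 = arcsin(0.96342) = 74.45

74.45 deg


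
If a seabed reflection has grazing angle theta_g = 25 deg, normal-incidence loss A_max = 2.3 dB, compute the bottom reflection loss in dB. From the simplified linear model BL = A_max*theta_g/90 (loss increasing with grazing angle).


0.64 dB


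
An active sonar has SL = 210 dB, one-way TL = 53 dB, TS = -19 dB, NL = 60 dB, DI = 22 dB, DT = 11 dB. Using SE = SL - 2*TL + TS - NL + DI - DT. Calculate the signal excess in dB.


SE = SL - 2*TL + TS - NL + DI - DT = 210 - 2*53 + (-19) - 60 + 22 - 11 = 36

36 dB


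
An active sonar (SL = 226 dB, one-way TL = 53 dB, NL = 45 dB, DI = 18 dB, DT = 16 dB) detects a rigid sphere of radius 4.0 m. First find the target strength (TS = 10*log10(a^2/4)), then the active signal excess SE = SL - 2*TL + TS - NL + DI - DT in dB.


Step 1: TS = 10*log10(4.0^2/4) = 6.02 dB
Step 2: SE = SL - 2*TL + TS - NL + DI - DT = 226 - 2*53 + (6.02) - 45 + 18 - 16 = 83.02

83.02 dB


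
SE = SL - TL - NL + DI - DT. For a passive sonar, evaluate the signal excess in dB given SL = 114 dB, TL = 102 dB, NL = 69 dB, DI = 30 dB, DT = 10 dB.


SE = SL - TL - NL + DI - DT = 114 - 102 - 69 + 30 - 10 = -37

-37 dB


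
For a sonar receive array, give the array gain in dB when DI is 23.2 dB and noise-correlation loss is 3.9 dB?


AG = DI - L_corr = 23.2 - 3.9 = 19.3

19.3 dB


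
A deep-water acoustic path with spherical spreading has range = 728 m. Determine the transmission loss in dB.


TL = 20*log10(728) = 57.24

57.24 dB


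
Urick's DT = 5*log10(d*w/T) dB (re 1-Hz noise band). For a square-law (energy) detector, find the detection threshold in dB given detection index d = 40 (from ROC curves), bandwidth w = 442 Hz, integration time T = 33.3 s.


DT = 5*log10(d*w/T) = 5*log10(40 * 442 / 33.3) = 5*log10(530.93) = 13.63

13.63 dB


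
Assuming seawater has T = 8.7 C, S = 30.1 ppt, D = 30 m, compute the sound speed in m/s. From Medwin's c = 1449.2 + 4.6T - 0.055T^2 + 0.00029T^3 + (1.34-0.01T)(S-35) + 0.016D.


c = 1449.2 + 4.6*8.7 - 0.055*8.7^2 + 0.00029*8.7^3 + (1.34 - 0.01*8.7)*(30.1 - 35) + 0.016*30 = 1479.59

1479.59 m/s


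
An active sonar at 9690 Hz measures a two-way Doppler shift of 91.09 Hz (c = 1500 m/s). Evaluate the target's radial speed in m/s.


From fd = 2*f*v/c, v = c*fd/(2*f) = 1500 * 91.09 / (2*9690) = 7.05

7.05 m/s


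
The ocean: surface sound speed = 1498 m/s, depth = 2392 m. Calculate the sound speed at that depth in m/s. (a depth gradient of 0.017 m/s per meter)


c = 1498 + 0.017 * 2392 = 1538.664

1538.664 m/s


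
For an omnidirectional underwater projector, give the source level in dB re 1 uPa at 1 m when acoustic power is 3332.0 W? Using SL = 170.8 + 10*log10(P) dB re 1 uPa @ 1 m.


SL = 170.8 + 10*log10(3332.0) = 170.8 + 35.23 = 206.03

206.03 dB


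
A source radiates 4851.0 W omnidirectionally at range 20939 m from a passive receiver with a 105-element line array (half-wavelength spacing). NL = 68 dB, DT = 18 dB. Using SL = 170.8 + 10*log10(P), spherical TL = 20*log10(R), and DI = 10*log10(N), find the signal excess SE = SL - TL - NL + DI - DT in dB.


Step 1: SL = 170.8 + 10*log10(4851.0) = 207.66 dB
Step 2: TL = 20*log10(20939) = 86.42 dB
Step 3: DI = 10*log10(105) = 20.21 dB
Step 4: SE = SL - TL - NL + DI - DT = 207.66 - 86.42 - 68 + 20.21 - 18 = 55.45

55.45 dB


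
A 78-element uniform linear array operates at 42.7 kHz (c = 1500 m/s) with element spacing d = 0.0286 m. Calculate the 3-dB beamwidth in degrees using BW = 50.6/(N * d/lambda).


0.8 deg


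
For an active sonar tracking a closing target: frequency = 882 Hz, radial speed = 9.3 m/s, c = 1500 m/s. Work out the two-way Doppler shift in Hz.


fd = 2*f*v/c = 2 * 882 * 9.3 / 1500 = 10.94

10.94 Hz


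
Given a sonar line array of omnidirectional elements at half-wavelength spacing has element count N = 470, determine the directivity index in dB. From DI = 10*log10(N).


26.72 dB


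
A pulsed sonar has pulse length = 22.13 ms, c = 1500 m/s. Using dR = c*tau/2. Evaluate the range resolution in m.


dR = c*tau/2 = 1500 * 22.13e-3 / 2 = 16.5975

16.5975 m


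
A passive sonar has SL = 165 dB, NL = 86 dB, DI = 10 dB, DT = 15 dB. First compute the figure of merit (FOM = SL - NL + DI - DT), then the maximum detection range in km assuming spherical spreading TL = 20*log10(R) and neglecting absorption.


Step 1: FOM = SL - NL + DI - DT = 165 - 86 + 10 - 15 = 74 dB
Step 2: at max range FOM = TL = 20*log10(R), so R = 10^(74/20) = 5011.87 m = 5.01 km

5.01 km


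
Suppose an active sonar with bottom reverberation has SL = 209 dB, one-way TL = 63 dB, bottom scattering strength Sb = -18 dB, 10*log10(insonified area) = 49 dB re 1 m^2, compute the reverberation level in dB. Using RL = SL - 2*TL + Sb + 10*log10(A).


RL = SL - 2*TL + Sb + 10*log10(A) = 209 - 2*63 + (-18) + 49 = 114

114 dB


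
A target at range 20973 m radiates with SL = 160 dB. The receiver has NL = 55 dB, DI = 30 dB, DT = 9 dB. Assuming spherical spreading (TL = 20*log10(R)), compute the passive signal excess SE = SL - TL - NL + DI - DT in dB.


Step 1: TL = 20*log10(20973) = 86.43 dB
Step 2: SE = 160 - 86.43 - 55 + 30 - 9 = 39.57

39.57 dB


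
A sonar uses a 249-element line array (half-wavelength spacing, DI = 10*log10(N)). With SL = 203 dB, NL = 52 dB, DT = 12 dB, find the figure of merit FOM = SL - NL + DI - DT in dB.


Step 1: DI = 10*log10(249) = 23.96 dB
Step 2: FOM = SL - NL + DI - DT = 203 - 52 + 23.96 - 12 = 162.96

162.96 dB


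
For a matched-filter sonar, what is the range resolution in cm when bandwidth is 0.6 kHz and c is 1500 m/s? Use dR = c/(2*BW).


dR = c/(2*BW) = 1500 / (2 * 0.6e3) = 1.25 m = 125.0 cm

125.0 cm


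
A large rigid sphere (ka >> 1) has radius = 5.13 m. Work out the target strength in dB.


8.18 dB


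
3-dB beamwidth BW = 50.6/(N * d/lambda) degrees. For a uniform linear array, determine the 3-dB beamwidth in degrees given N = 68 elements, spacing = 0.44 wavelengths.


1.69 deg


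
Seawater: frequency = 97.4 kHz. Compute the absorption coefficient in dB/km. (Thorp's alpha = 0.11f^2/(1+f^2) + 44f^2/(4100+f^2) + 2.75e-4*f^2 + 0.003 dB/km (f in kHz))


f^2 = 9486.76
alpha = 0.11*9486.76/(1+9486.76) + 44*9486.76/(4100+9486.76) + 2.75e-4*9486.76 + 0.003 = 33.444

33.444 dB/km


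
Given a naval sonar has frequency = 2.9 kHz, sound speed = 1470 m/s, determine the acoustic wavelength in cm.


lambda = c/f = 1470 / 2900 = 0.5069 m = 50.69 cm

50.69 cm


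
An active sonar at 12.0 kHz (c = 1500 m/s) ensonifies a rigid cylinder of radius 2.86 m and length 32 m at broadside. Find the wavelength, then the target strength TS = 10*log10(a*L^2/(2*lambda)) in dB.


Step 1: lambda = c/f = 1500/12000 = 0.125 m
Step 2: TS = 10*log10(a*L^2/(2*lambda)) = 10*log10(2.86*32^2/(2*0.125)) = 40.69

40.69 dB


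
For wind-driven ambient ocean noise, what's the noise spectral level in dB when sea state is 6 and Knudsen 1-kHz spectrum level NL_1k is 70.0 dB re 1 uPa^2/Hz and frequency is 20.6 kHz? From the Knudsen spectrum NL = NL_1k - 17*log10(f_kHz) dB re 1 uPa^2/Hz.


NL = NL_1k - 17*log10(f_kHz) = 70.0 - 17*log10(20.6) = 70.0 - (22.34) = 47.66

47.66 dB


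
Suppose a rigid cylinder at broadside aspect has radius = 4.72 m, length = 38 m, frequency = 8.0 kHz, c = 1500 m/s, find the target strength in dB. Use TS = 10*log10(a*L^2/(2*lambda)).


lambda = 1500/8000 = 0.1875 m
TS = 10*log10(4.72*38^2/(2*0.1875)) = 42.59

42.59 dB


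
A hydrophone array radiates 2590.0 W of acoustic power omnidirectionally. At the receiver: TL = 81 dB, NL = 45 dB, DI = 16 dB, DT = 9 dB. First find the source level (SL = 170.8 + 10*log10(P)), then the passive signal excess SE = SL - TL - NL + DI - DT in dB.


Step 1: SL = 170.8 + 10*log10(2590.0) = 204.93 dB
Step 2: SE = SL - TL - NL + DI - DT = 204.93 - 81 - 45 + 16 - 9 = 85.93

85.93 dB


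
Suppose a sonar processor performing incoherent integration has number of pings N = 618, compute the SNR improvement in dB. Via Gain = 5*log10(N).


Gain = 5*log10(618) = 13.95

13.95 dB


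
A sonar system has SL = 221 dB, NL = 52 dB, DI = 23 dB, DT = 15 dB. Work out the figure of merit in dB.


FOM = SL - NL + DI - DT = 221 - 52 + 23 - 15 = 177

177 dB


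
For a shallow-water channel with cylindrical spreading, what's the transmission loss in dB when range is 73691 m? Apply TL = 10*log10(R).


TL = 10*log10(73691) = 48.67

48.67 dB


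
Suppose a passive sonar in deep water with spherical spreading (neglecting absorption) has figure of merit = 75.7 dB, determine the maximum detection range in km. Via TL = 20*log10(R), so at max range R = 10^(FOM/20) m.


At max range FOM = TL, so 20*log10(R) = 75.7
R = 10^(75.7/20) = 6095.37 m = 6.1 km

6.1 km


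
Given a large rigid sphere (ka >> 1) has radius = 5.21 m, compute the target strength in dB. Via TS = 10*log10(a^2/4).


TS = 10*log10(5.21^2 / 4) = 10*log10(6.786025) = 8.32

8.32 dB


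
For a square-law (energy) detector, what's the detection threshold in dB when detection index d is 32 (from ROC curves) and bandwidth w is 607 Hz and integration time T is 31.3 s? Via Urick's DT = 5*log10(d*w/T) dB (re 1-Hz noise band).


DT = 5*log10(d*w/T) = 5*log10(32 * 607 / 31.3) = 5*log10(620.58) = 13.96

13.96 dB


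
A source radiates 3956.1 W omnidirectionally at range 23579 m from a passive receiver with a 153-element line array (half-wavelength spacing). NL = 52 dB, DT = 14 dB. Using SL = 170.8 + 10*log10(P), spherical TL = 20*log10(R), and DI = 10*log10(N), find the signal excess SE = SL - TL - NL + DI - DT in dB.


Step 1: SL = 170.8 + 10*log10(3956.1) = 206.77 dB
Step 2: TL = 20*log10(23579) = 87.45 dB
Step 3: DI = 10*log10(153) = 21.85 dB
Step 4: SE = SL - TL - NL + DI - DT = 206.77 - 87.45 - 52 + 21.85 - 14 = 75.17

75.17 dB


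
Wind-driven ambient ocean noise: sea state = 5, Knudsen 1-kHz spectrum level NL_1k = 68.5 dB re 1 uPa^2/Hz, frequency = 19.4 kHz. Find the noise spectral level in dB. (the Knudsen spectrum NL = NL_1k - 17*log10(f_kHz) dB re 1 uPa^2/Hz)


NL = NL_1k - 17*log10(f_kHz) = 68.5 - 17*log10(19.4) = 68.5 - (21.89) = 46.61

46.61 dB


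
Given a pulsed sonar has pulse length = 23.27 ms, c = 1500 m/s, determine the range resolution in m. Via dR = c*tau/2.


dR = c*tau/2 = 1500 * 23.27e-3 / 2 = 17.4525

17.4525 m


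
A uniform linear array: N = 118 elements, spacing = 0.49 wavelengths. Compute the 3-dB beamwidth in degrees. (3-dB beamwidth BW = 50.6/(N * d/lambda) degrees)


BW = 50.6 / (118 * 0.49) = 50.6 / 57.82 = 0.88

0.88 deg


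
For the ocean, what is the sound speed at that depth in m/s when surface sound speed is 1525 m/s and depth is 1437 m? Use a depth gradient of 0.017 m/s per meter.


c = 1525 + 0.017 * 1437 = 1549.429

1549.429 m/s


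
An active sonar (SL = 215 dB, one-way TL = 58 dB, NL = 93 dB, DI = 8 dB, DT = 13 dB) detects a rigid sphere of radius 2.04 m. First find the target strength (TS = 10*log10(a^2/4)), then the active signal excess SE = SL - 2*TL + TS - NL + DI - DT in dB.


Step 1: TS = 10*log10(2.04^2/4) = 0.17 dB
Step 2: SE = SL - 2*TL + TS - NL + DI - DT = 215 - 2*58 + (0.17) - 93 + 8 - 13 = 1.17

1.17 dB


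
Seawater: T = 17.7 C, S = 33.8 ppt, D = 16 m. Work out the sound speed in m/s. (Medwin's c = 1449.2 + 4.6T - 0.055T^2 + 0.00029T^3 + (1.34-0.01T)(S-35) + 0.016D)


c = 1449.2 + 4.6*17.7 - 0.055*17.7^2 + 0.00029*17.7^3 + (1.34 - 0.01*17.7)*(33.8 - 35) + 0.016*16 = 1513.86

1513.86 m/s


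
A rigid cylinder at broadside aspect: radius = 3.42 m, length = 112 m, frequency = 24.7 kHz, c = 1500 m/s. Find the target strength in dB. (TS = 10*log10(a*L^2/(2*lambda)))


lambda = 1500/24700 = 0.06073 m
TS = 10*log10(3.42*112^2/(2*0.06073)) = 55.48

55.48 dB


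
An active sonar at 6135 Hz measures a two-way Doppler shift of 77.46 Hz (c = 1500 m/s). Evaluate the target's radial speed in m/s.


From fd = 2*f*v/c, v = c*fd/(2*f) = 1500 * 77.46 / (2*6135) = 9.47

9.47 m/s


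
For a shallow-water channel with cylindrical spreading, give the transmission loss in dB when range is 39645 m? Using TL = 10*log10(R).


45.98 dB


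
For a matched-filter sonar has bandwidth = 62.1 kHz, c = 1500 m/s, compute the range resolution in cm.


dR = c/(2*BW) = 1500 / (2 * 62.1e3) = 0.0121 m = 1.21 cm

1.21 cm


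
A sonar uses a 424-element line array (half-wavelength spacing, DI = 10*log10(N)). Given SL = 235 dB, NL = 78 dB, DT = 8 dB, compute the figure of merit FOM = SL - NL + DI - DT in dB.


175.27 dB
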